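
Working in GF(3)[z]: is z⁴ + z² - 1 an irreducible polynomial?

Yes

Write m(z) = z⁴ + z² - 1.
Check for roots in GF(3): m(0) = 2; m(1) = 1; m(2) = 1.
No roots, so no linear factors.
Monic irreducibles of degree 2 over GF(3): z² + 1, z² + z - 1, z² - z - 1.
None of them divide m (all give nonzero remainder).
No irreducible factor of degree ≤ 2 exists, so m is irreducible over GF(3).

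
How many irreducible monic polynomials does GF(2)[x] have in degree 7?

The number of monic irreducibles of degree 7 over GF(2) is (1/7)·Σ_{d∣7} μ(7/d) 2^d.
Divisors of 7: 1, 7; μ(7/d) for each: -1, 1.
Σ = − 2^1 + 2^7 = 126.
N = 126/7 = 18.

18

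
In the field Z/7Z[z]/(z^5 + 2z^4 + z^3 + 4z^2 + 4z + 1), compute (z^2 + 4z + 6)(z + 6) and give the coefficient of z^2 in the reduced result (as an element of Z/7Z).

3

Multiply in Z/7Z[z]: (z^2 + 4z + 6)·(z + 6) = z^3 + 3z^2 + 2z + 1.
Reduced: z^3 + 3z^2 + 2z + 1.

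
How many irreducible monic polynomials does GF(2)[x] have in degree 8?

By the necklace-counting formula, N_2(8) = (1/8) Σ_{d|8} μ(8/d)·2^d.
Divisors of 8: 1, 2, 4, 8; μ(8/d) for each: 0, 0, -1, 1.
Σ = − 2^4 + 2^8 = 240.
N = 240/8 = 30.

30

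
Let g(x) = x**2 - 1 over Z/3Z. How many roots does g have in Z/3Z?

2

Evaluate at each of the 3 elements of Z/3Z:
g(0) = 2; g(1) = 0 → root; g(2) = 0 → root.
Roots: {1, 2}.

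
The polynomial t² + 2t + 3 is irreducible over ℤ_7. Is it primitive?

Write f(t) = t² + 2t + 3.
|GF(7^2)^×| = 7^2 − 1 = 48. Prime factorization: 48 = 2^4·3.
f is primitive ⇔ t has order 48 in GF(7)[t]/(f), i.e. t^(48/q) ≠ 1 for each prime q | 48.
t^(24) mod f = 6.
t^(16) mod f = 2.
None equal 1, so t has full order 48; f is primitive.

Yes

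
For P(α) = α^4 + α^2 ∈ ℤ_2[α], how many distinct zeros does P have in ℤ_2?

Evaluate at each of the 2 elements of ℤ_2:
P(0) = 0 → root; P(1) = 0 → root.
Roots: {0, 1}.

2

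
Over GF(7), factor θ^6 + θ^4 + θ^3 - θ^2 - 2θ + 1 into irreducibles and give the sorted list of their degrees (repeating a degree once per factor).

Write h(θ) = θ^6 + θ^4 + θ^3 - θ^2 - 2θ + 1.
Complete factorization: h(θ) = (θ^6 + θ^4 + θ^3 - θ^2 - 2θ + 1).
Factor degrees with multiplicity: 6 = 6.

6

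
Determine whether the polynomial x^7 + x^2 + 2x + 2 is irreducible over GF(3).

No

Write h(x) = x^7 + x^2 + 2x + 2.
Check for roots in GF(3): h(0) = 2; h(1) = 0 → root; h(2) = 0 → root.
h(1) = 0, so (x − 1) divides h(x); h is reducible.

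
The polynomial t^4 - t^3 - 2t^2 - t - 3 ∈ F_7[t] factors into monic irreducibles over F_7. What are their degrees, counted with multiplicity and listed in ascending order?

2, 2

Write h(t) = t^4 - t^3 - 2t^2 - t - 3.
Complete factorization: h(t) = (t^2 + 1)·(t^2 - t - 3).
Factor degrees with multiplicity: 2 + 2 = 4.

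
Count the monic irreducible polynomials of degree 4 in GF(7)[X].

588

Gauss's count: N_{7}(4) = (1/4) Σ_{d|4} μ(4/d)·7^d.
Divisors of 4: 1, 2, 4; μ(4/d) for each: 0, -1, 1.
Σ = − 7^2 + 7^4 = 2352.
N = 2352/4 = 588.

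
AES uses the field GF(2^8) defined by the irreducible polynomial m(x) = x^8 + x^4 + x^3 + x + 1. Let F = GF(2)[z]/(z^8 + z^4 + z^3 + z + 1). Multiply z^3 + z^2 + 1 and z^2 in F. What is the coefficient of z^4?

Multiply in GF(2)[z]: (z^3 + z^2 + 1)·(z^2) = z^5 + z^4 + z^2.
Reduced: z^5 + z^4 + z^2.

1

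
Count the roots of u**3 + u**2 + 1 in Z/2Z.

Write P(u) = u**3 + u**2 + 1.
Evaluate at each of the 2 elements of Z/2Z:
P(0) = 1; P(1) = 1.
No element is a root.

0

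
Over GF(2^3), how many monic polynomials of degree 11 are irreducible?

780903144

By the necklace-counting formula, N_8(11) = (1/11) Σ_{d|11} μ(11/d)·8^d.
Divisors of 11: 1, 11; μ(11/d) for each: -1, 1.
Σ = − 8^1 + 8^11 = 8589934584.
N = 8589934584/11 = 780903144.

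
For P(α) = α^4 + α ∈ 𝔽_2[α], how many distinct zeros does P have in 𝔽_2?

Evaluate at each of the 2 elements of 𝔽_2:
P(0) = 0 → root; P(1) = 0 → root.
Roots: {0, 1}.

2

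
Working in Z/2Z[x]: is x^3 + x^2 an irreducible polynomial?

No

Write f(x) = x^3 + x^2.
Check for roots in Z/2Z: f(0) = 0 → root; f(1) = 0 → root.
f(0) = 0, so (x) divides f(x); f is reducible.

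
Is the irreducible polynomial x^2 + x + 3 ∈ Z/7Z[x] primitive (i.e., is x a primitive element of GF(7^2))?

Write f(x) = x^2 + x + 3.
|GF(7^2)^×| = 7^2 − 1 = 48. Prime factorization: 48 = 2^4·3.
f is primitive ⇔ x has order 48 in GF(7)[x]/(f), i.e. x^(48/q) ≠ 1 for each prime q | 48.
x^(24) mod f = 6.
x^(16) mod f = 2.
None equal 1, so x has full order 48; f is primitive.

Yes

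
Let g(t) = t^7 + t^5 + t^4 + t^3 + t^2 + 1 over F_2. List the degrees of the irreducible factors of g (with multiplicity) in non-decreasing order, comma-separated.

Roots in F_2: g(0) = 1; g(1) = 0 → root.
Linear factors from roots: (t + 1).
Complete factorization: g(t) = (t + 1)·(t^2 + t + 1)^3.
Factor degrees with multiplicity: 1 + 2 + 2 + 2 = 7.

1, 2, 2, 2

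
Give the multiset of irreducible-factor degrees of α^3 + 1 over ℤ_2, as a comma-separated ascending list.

Write g(α) = α^3 + 1.
Roots in ℤ_2: g(0) = 1; g(1) = 0 → root.
Linear factors from roots: (α + 1).
Complete factorization: g(α) = (α + 1)·(α^2 + α + 1).
Factor degrees with multiplicity: 1 + 2 = 3.

1, 2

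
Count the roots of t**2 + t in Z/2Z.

2

Write P(t) = t**2 + t.
Evaluate at each of the 2 elements of Z/2Z:
P(0) = 0 → root; P(1) = 0 → root.
Roots: {0, 1}.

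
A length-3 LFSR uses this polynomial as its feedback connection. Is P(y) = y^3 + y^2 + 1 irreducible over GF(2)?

Check for roots in GF(2): P(0) = 1; P(1) = 1.
No roots. A degree-3 polynomial over a field with no linear factor is irreducible.

Yes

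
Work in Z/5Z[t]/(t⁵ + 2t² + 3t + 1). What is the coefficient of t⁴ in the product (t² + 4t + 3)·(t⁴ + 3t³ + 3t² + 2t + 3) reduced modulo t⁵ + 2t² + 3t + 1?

3

Multiply in Z/5Z[t]: (t² + 4t + 3)·(t⁴ + 3t³ + 3t² + 2t + 3) = t⁶ + 2t⁵ + 3t⁴ + 3t³ + 3t + 4.
Reduce using t⁵ ≡ 3t² + 2t + 4 (mod t⁵ + 2t² + 3t + 1).
Reduced: 3t⁴ + t³ + 3t² + t + 2.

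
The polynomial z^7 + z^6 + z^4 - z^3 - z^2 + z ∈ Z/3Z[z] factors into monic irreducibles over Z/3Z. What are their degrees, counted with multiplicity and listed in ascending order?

1, 1, 1, 4

Write h(z) = z^7 + z^6 + z^4 - z^3 - z^2 + z.
Roots in Z/3Z: h(0) = 0 → root; h(1) = 2; h(2) = 0 → root.
Linear factors from roots: (z), (z + 1).
Complete factorization: h(z) = (z)·(z + 1)^2·(z^4 - z^3 + z^2 + 1).
Factor degrees with multiplicity: 1 + 1 + 1 + 4 = 7.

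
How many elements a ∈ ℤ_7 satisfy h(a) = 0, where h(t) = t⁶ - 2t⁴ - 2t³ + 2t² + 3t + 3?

0

Evaluate at each of the 7 elements of ℤ_7:
h(0) = 3; h(1) = 5; h(2) = 5; h(3) = 4; h(4) = 3; h(5) = 4; h(6) = 3.
No element is a root.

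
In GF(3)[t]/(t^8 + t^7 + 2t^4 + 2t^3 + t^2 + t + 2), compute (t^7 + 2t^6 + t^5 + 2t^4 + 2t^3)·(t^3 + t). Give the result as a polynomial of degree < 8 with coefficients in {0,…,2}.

t^6 + t^5 + 2t^3 + 2t^2 + 1

Multiply in GF(3)[t]: (t^7 + 2t^6 + t^5 + 2t^4 + 2t^3)·(t^3 + t) = t^10 + 2t^9 + 2t^8 + t^7 + 2t^5 + 2t^4.
Reduce using t^8 ≡ 2t^7 + t^4 + t^3 + 2t^2 + 2t + 1 (mod t^8 + t^7 + 2t^4 + 2t^3 + t^2 + t + 2).
Reduced: t^6 + t^5 + 2t^3 + 2t^2 + 1.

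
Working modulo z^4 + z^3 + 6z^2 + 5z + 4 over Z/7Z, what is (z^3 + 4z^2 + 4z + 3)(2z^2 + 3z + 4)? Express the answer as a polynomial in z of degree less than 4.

3z^3 + 5z^2 + 4

Multiply in Z/7Z[z]: (z^3 + 4z^2 + 4z + 3)·(2z^2 + 3z + 4) = 2z^5 + 4z^4 + 3z^3 + 6z^2 + 4z + 5.
Reduce using z^4 ≡ 6z^3 + z^2 + 2z + 3 (mod z^4 + z^3 + 6z^2 + 5z + 4).
Reduced: 3z^3 + 5z^2 + 4.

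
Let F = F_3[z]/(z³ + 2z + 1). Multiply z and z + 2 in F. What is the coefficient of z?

2

Multiply in F_3[z]: (z)·(z + 2) = z² + 2z.
Reduced: z² + 2z.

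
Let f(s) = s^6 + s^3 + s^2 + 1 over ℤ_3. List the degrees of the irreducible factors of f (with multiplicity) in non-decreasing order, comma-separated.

Roots in ℤ_3: f(0) = 1; f(1) = 1; f(2) = 2.
Complete factorization: f(s) = (s^6 + s^3 + s^2 + 1).
Factor degrees with multiplicity: 6 = 6.

6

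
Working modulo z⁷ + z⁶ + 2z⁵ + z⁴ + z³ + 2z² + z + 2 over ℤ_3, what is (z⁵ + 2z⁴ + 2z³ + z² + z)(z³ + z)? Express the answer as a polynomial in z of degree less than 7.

Multiply in ℤ_3[z]: (z⁵ + 2z⁴ + 2z³ + z² + z)·(z³ + z) = z⁸ + 2z⁷ + z³ + z².
Reduce using z⁷ ≡ 2z⁶ + z⁵ + 2z⁴ + 2z³ + z² + 2z + 1 (mod z⁷ + z⁶ + 2z⁵ + z⁴ + z³ + 2z² + z + 2).
Reduced: z⁴ + z³ + z² + 1.

z^4 + z^3 + z^2 + 1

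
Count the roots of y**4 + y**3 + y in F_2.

Write P(y) = y**4 + y**3 + y.
Evaluate at each of the 2 elements of F_2:
P(0) = 0 → root; P(1) = 1.
Roots: {0}.

1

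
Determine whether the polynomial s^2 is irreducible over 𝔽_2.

No

Write h(s) = s^2.
Check for roots in 𝔽_2: h(0) = 0 → root; h(1) = 1.
h(0) = 0, so (s) divides h(s); h is reducible.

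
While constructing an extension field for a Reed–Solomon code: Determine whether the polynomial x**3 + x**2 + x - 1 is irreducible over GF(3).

Yes

Write g(x) = x**3 + x**2 + x - 1.
Check for roots in GF(3): g(0) = 2; g(1) = 2; g(2) = 1.
No roots. A degree-3 polynomial over a field with no linear factor is irreducible.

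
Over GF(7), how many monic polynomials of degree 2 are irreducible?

Gauss's count: N_{7}(2) = (1/2) Σ_{d|2} μ(2/d)·7^d.
Divisors of 2: 1, 2; μ(2/d) for each: -1, 1.
Σ = − 7^1 + 7^2 = 42.
N = 42/2 = 21.

21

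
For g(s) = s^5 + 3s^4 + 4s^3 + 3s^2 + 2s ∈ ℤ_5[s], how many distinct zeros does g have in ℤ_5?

Evaluate at each of the 5 elements of ℤ_5:
g(0) = 0 → root; g(1) = 3; g(2) = 3; g(3) = 2; g(4) = 4.
Roots: {0}.

1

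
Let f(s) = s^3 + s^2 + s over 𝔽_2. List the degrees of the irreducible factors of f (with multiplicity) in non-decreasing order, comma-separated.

Roots in 𝔽_2: f(0) = 0 → root; f(1) = 1.
Linear factors from roots: (s).
Complete factorization: f(s) = (s)·(s^2 + s + 1).
Factor degrees with multiplicity: 1 + 2 = 3.

1, 2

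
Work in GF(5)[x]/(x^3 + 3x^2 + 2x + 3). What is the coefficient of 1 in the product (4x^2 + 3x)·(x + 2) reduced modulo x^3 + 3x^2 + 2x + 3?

3

Multiply in GF(5)[x]: (4x^2 + 3x)·(x + 2) = 4x^3 + x^2 + x.
Reduce using x^3 ≡ 2x^2 + 3x + 2 (mod x^3 + 3x^2 + 2x + 3).
Reduced: 4x^2 + 3x + 3.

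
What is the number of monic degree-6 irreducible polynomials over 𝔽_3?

116

Gauss's count: N_{3}(6) = (1/6) Σ_{d|6} μ(6/d)·3^d.
Divisors of 6: 1, 2, 3, 6; μ(6/d) for each: 1, -1, -1, 1.
Σ = 3^1 − 3^2 − 3^3 + 3^6 = 696.
N = 696/6 = 116.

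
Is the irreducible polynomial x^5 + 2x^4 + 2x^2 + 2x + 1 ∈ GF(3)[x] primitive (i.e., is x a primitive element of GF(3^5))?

Write f(x) = x^5 + 2x^4 + 2x^2 + 2x + 1.
|GF(3^5)^×| = 3^5 − 1 = 242. Prime factorization: 242 = 2·11^2.
f is primitive ⇔ x has order 242 in GF(3)[x]/(f), i.e. x^(242/q) ≠ 1 for each prime q | 242.
x^(121) mod f = 2.
x^(22) mod f = x^4 + x^3 + 2.
None equal 1, so x has full order 242; f is primitive.

Yes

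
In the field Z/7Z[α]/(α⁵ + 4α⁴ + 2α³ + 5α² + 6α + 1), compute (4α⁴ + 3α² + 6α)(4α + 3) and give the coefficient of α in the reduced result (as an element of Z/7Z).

Multiply in Z/7Z[α]: (4α⁴ + 3α² + 6α)·(4α + 3) = 2α⁵ + 5α⁴ + 5α³ + 5α² + 4α.
Reduce using α⁵ ≡ 3α⁴ + 5α³ + 2α² + α + 6 (mod α⁵ + 4α⁴ + 2α³ + 5α² + 6α + 1).
Reduced: 4α⁴ + α³ + 2α² + 6α + 5.

6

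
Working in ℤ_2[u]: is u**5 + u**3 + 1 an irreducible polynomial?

Write h(u) = u**5 + u**3 + 1.
Check for roots in ℤ_2: h(0) = 1; h(1) = 1.
No roots, so no linear factors.
Monic irreducibles of degree 2 over GF(2): u**2 + u + 1.
None of them divide h (all give nonzero remainder).
No irreducible factor of degree ≤ 2 exists, so h is irreducible over GF(2).

Yes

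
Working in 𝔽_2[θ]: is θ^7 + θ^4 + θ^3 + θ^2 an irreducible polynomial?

Write f(θ) = θ^7 + θ^4 + θ^3 + θ^2.
Check for roots in 𝔽_2: f(0) = 0 → root; f(1) = 0 → root.
f(0) = 0, so (θ) divides f(θ); f is reducible.

No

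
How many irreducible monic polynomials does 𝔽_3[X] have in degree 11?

Gauss's count: N_{3}(11) = (1/11) Σ_{d|11} μ(11/d)·3^d.
Divisors of 11: 1, 11; μ(11/d) for each: -1, 1.
Σ = − 3^1 + 3^11 = 177144.
N = 177144/11 = 16104.

16104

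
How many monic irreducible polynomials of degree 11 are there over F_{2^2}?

381300

By the necklace-counting formula, N_4(11) = (1/11) Σ_{d|11} μ(11/d)·4^d.
Divisors of 11: 1, 11; μ(11/d) for each: -1, 1.
Σ = − 4^1 + 4^11 = 4194300.
N = 4194300/11 = 381300.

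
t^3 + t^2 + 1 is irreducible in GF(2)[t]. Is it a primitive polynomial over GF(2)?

Yes

Write f(t) = t^3 + t^2 + 1.
|GF(2^3)^×| = 2^3 − 1 = 7. Prime factorization: 7 = 7.
f is primitive ⇔ t has order 7 in GF(2)[t]/(f), i.e. t^(7/q) ≠ 1 for each prime q | 7.
t^(1) mod f = t.
None equal 1, so t has full order 7; f is primitive.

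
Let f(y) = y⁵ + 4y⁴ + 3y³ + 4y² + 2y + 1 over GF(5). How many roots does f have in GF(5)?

1

Evaluate at each of the 5 elements of GF(5):
f(0) = 1; f(1) = 0 → root; f(2) = 1; f(3) = 1; f(4) = 3.
Roots: {1}.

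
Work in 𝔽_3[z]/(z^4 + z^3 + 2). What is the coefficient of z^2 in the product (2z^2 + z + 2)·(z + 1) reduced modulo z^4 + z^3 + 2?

0

Multiply in 𝔽_3[z]: (2z^2 + z + 2)·(z + 1) = 2z^3 + 2.
Reduced: 2z^3 + 2.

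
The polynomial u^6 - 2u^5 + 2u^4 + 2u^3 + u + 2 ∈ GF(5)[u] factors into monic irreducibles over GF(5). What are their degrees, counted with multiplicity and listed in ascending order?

6

Write f(u) = u^6 - 2u^5 + 2u^4 + 2u^3 + u + 2.
Roots in GF(5): f(0) = 2; f(1) = 1; f(2) = 2; f(3) = 4; f(4) = 4.
Complete factorization: f(u) = (u^6 - 2u^5 + 2u^4 + 2u^3 + u + 2).
Factor degrees with multiplicity: 6 = 6.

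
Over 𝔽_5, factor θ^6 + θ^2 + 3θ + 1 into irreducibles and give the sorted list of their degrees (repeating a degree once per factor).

1, 1, 1, 3

Write h(θ) = θ^6 + θ^2 + 3θ + 1.
Roots in 𝔽_5: h(0) = 1; h(1) = 1; h(2) = 0 → root; h(3) = 3; h(4) = 0 → root.
Linear factors from roots: (θ + 3), (θ + 1).
Complete factorization: h(θ) = (θ + 3)·(θ + 1)^2·(θ^3 + 3θ + 2).
Factor degrees with multiplicity: 1 + 1 + 1 + 3 = 6.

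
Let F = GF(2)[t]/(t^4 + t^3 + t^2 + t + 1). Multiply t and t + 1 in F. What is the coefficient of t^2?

1

Multiply in GF(2)[t]: (t)·(t + 1) = t^2 + t.
Reduced: t^2 + t.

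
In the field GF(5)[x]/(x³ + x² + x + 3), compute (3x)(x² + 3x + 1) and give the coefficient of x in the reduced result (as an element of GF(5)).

0

Multiply in GF(5)[x]: (3x)·(x² + 3x + 1) = 3x³ + 4x² + 3x.
Reduce using x³ ≡ 4x² + 4x + 2 (mod x³ + x² + x + 3).
Reduced: x² + 1.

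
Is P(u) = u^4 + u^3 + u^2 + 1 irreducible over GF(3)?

Check for roots in GF(3): P(0) = 1; P(1) = 1; P(2) = 2.
No roots, so no linear factors.
Monic irreducibles of degree 2 over GF(3): u^2 + 1, u^2 + u - 1, u^2 - u - 1.
None of them divide P (all give nonzero remainder).
No irreducible factor of degree ≤ 2 exists, so P is irreducible over GF(3).

Yes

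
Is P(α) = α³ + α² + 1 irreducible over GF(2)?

Yes

Check for roots in GF(2): P(0) = 1; P(1) = 1.
No roots. A degree-3 polynomial over a field with no linear factor is irreducible.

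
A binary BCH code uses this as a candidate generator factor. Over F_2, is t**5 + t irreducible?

No

Write f(t) = t**5 + t.
Check for roots in F_2: f(0) = 0 → root; f(1) = 0 → root.
f(0) = 0, so (t) divides f(t); f is reducible.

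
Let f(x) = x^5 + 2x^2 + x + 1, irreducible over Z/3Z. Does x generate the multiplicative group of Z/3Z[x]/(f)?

|GF(3^5)^×| = 3^5 − 1 = 242. Prime factorization: 242 = 2·11^2.
f is primitive ⇔ x has order 242 in GF(3)[x]/(f), i.e. x^(242/q) ≠ 1 for each prime q | 242.
x^(121) mod f = 2.
x^(22) mod f = x^4 + x^3 + 2x^2 + x.
None equal 1, so x has full order 242; f is primitive.

Yes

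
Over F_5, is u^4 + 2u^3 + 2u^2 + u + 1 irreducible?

Write m(u) = u^4 + 2u^3 + 2u^2 + u + 1.
Check for roots in F_5: m(0) = 1; m(1) = 2; m(2) = 3; m(3) = 2; m(4) = 1.
No roots, so no linear factors.
Degree-2 irreducible divisors: test the 10 monic irreducibles of degree 2 over GF(5).
None of them divide m (all give nonzero remainder).
No irreducible factor of degree ≤ 2 exists, so m is irreducible over GF(5).

Yes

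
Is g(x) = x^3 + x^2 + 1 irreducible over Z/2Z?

Check for roots in Z/2Z: g(0) = 1; g(1) = 1.
No roots. A degree-3 polynomial over a field with no linear factor is irreducible.

Yes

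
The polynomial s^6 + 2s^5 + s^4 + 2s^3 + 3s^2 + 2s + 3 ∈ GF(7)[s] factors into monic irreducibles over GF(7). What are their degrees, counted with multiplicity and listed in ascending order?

1, 1, 1, 1, 2

Write f(s) = s^6 + 2s^5 + s^4 + 2s^3 + 3s^2 + 2s + 3.
Linear factors from roots: (s - 1), (s - 3), (s + 3).
Complete factorization: f(s) = (s + 3)·(s - 1)·(s - 3)^2·(s^2 - s + 3).
Factor degrees with multiplicity: 1 + 1 + 1 + 1 + 2 = 6.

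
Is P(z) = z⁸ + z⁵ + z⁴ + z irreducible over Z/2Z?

Check for roots in Z/2Z: P(0) = 0 → root; P(1) = 0 → root.
P(0) = 0, so (z) divides P(z); P is reducible.

No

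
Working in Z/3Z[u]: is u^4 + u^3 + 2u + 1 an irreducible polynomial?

Write h(u) = u^4 + u^3 + 2u + 1.
Check for roots in Z/3Z: h(0) = 1; h(1) = 2; h(2) = 2.
No roots, so no linear factors.
Monic irreducibles of degree 2 over GF(3): u^2 + 1, u^2 + u + 2, u^2 + 2u + 2.
None of them divide h (all give nonzero remainder).
No irreducible factor of degree ≤ 2 exists, so h is irreducible over GF(3).

Yes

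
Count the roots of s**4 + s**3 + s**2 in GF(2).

Write g(s) = s**4 + s**3 + s**2.
Evaluate at each of the 2 elements of GF(2):
g(0) = 0 → root; g(1) = 1.
Roots: {0}.

1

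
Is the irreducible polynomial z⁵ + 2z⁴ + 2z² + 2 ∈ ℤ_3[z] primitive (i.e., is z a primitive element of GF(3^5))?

No

Write f(z) = z⁵ + 2z⁴ + 2z² + 2.
|GF(3^5)^×| = 3^5 − 1 = 242. Prime factorization: 242 = 2·11^2.
f is primitive ⇔ z has order 242 in GF(3)[z]/(f), i.e. z^(242/q) ≠ 1 for each prime q | 242.
z^(121) mod f = 1
z^(22) mod f = z⁴ + z³ + 2z².
Since z^(121) = 1, the order of z divides 121 < 242; not primitive.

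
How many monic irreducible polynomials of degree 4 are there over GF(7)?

588

By the necklace-counting formula, N_7(4) = (1/4) Σ_{d|4} μ(4/d)·7^d.
Divisors of 4: 1, 2, 4; μ(4/d) for each: 0, -1, 1.
Σ = − 7^2 + 7^4 = 2352.
N = 2352/4 = 588.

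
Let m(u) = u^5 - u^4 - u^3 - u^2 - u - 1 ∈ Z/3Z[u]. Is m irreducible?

No

Check for roots in Z/3Z: m(0) = 2; m(1) = 2; m(2) = 1.
No roots, so no linear factors.
Monic irreducibles of degree 2 over GF(3): u^2 + 1, u^2 + u - 1, u^2 - u - 1.
u^2 + u - 1 divides m: m(u) = (u^2 + u - 1)·(u^3 + u^2 - u + 1).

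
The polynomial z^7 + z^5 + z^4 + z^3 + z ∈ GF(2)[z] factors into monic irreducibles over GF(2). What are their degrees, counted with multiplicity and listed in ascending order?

1, 2, 4

Write f(z) = z^7 + z^5 + z^4 + z^3 + z.
Roots in GF(2): f(0) = 0 → root; f(1) = 1.
Linear factors from roots: (z).
Complete factorization: f(z) = (z)·(z^2 + z + 1)·(z^4 + z^3 + z^2 + z + 1).
Factor degrees with multiplicity: 1 + 2 + 4 = 7.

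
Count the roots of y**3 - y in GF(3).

Write h(y) = y**3 - y.
Evaluate at each of the 3 elements of GF(3):
h(0) = 0 → root; h(1) = 0 → root; h(2) = 0 → root.
Roots: {0, 1, 2}.

3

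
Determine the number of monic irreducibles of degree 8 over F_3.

810

Gauss's count: N_{3}(8) = (1/8) Σ_{d|8} μ(8/d)·3^d.
Divisors of 8: 1, 2, 4, 8; μ(8/d) for each: 0, 0, -1, 1.
Σ = − 3^4 + 3^8 = 6480.
N = 6480/8 = 810.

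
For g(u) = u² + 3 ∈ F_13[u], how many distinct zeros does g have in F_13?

2

Evaluate at each of the 13 elements of F_13:
g(0) = 3; g(1) = 4; g(2) = 7; g(3) = 12; g(4) = 6; g(5) = 2; g(6) = 0 → root; g(7) = 0 → root; g(8) = 2; g(9) = 6; g(10) = 12; g(11) = 7; g(12) = 4.
Roots: {6, 7}.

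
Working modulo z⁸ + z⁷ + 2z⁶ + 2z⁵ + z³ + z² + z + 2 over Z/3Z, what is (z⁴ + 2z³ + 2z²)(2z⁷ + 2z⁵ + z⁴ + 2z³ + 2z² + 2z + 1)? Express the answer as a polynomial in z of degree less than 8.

z^7 + 2z^4 + z^2

Multiply in Z/3Z[z]: (z⁴ + 2z³ + 2z²)·(2z⁷ + 2z⁵ + z⁴ + 2z³ + 2z² + 2z + 1) = 2z¹¹ + z¹⁰ + 2z⁸ + 2z⁷ + 2z⁶ + z⁵ + 2z².
Reduce using z⁸ ≡ 2z⁷ + z⁶ + z⁵ + 2z³ + 2z² + 2z + 1 (mod z⁸ + z⁷ + 2z⁶ + 2z⁵ + z³ + z² + z + 2).
Reduced: z⁷ + 2z⁴ + z².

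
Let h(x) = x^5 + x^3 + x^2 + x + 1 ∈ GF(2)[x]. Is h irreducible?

Check for roots in GF(2): h(0) = 1; h(1) = 1.
No roots, so no linear factors.
Monic irreducibles of degree 2 over GF(2): x^2 + x + 1.
None of them divide h (all give nonzero remainder).
No irreducible factor of degree ≤ 2 exists, so h is irreducible over GF(2).

Yes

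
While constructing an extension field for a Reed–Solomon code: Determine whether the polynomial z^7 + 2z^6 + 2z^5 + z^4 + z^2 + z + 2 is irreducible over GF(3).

Write h(z) = z^7 + 2z^6 + 2z^5 + z^4 + z^2 + z + 2.
Check for roots in GF(3): h(0) = 2; h(1) = 1; h(2) = 2.
No roots, so no linear factors.
Monic irreducibles of degree 2 over GF(3): z^2 + 1, z^2 + z + 2, z^2 + 2z + 2.
None of them divide h (all give nonzero remainder).
Degree-3 irreducible divisors: test the 8 monic irreducibles of degree 3 over GF(3).
None of them divide h (all give nonzero remainder).
No irreducible factor of degree ≤ 3 exists, so h is irreducible over GF(3).

Yes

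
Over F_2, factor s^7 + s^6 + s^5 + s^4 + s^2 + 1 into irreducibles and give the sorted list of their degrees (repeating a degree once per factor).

Write f(s) = s^7 + s^6 + s^5 + s^4 + s^2 + 1.
Roots in F_2: f(0) = 1; f(1) = 0 → root.
Linear factors from roots: (s + 1).
Complete factorization: f(s) = (s + 1)^2·(s^2 + s + 1)·(s^3 + s + 1).
Factor degrees with multiplicity: 1 + 1 + 2 + 3 = 7.

1, 1, 2, 3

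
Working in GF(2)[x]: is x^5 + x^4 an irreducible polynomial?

No

Write f(x) = x^5 + x^4.
Check for roots in GF(2): f(0) = 0 → root; f(1) = 0 → root.
f(0) = 0, so (x) divides f(x); f is reducible.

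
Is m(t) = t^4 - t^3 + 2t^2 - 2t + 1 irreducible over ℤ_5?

Yes

Check for roots in ℤ_5: m(0) = 1; m(1) = 1; m(2) = 3; m(3) = 2; m(4) = 2.
No roots, so no linear factors.
Degree-2 irreducible divisors: test the 10 monic irreducibles of degree 2 over GF(5).
None of them divide m (all give nonzero remainder).
No irreducible factor of degree ≤ 2 exists, so m is irreducible over GF(5).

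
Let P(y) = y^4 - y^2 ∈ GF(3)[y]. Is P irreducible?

Check for roots in GF(3): P(0) = 0 → root; P(1) = 0 → root; P(2) = 0 → root.
P(0) = 0, so (y) divides P(y); P is reducible.

No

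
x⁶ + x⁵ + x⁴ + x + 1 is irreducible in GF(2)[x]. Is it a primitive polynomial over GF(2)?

Write f(x) = x⁶ + x⁵ + x⁴ + x + 1.
|GF(2^6)^×| = 2^6 − 1 = 63. Prime factorization: 63 = 3^2·7.
f is primitive ⇔ x has order 63 in GF(2)[x]/(f), i.e. x^(63/q) ≠ 1 for each prime q | 63.
x^(21) mod f = x⁴ + x³ + 1.
x^(9) mod f = x⁵ + x² + x + 1.
None equal 1, so x has full order 63; f is primitive.

Yes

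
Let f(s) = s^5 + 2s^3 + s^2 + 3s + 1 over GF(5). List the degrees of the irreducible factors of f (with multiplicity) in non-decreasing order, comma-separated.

Roots in GF(5): f(0) = 1; f(1) = 3; f(2) = 4; f(3) = 1; f(4) = 1.
Complete factorization: f(s) = (s^5 + 2s^3 + s^2 + 3s + 1).
Factor degrees with multiplicity: 5 = 5.

5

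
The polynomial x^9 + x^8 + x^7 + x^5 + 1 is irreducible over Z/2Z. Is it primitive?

No

Write f(x) = x^9 + x^8 + x^7 + x^5 + 1.
|GF(2^9)^×| = 2^9 − 1 = 511. Prime factorization: 511 = 7·73.
f is primitive ⇔ x has order 511 in GF(2)[x]/(f), i.e. x^(511/q) ≠ 1 for each prime q | 511.
x^(73) mod f = 1
x^(7) mod f = x^7.
Since x^(73) = 1, the order of x divides 73 < 511; not primitive.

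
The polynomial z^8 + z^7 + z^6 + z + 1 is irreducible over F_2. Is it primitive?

Write f(z) = z^8 + z^7 + z^6 + z + 1.
|GF(2^8)^×| = 2^8 − 1 = 255. Prime factorization: 255 = 3·5·17.
f is primitive ⇔ z has order 255 in GF(2)[z]/(f), i.e. z^(255/q) ≠ 1 for each prime q | 255.
z^(85) mod f = z^7 + z^5 + z^3 + z^2.
z^(51) mod f = z^7 + z^4 + z + 1.
z^(15) mod f = z^7 + z^6 + z^5 + z^3 + z^2 + z.
None equal 1, so z has full order 255; f is primitive.

Yes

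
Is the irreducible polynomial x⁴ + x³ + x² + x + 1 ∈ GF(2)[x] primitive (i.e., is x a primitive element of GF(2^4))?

Write f(x) = x⁴ + x³ + x² + x + 1.
|GF(2^4)^×| = 2^4 − 1 = 15. Prime factorization: 15 = 3·5.
f is primitive ⇔ x has order 15 in GF(2)[x]/(f), i.e. x^(15/q) ≠ 1 for each prime q | 15.
x^(5) mod f = 1
x^(3) mod f = x³.
Since x^(5) = 1, the order of x divides 5 < 15; not primitive.

No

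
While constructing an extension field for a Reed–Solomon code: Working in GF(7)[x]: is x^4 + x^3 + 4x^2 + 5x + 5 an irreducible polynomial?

Yes

Write g(x) = x^4 + x^3 + 4x^2 + 5x + 5.
Check for roots in GF(7): g(0) = 5; g(1) = 2; g(2) = 6; g(3) = 3; g(4) = 3; g(5) = 5; g(6) = 4.
No roots, so no linear factors.
Degree-2 irreducible divisors: test the 21 monic irreducibles of degree 2 over GF(7).
None of them divide g (all give nonzero remainder).
No irreducible factor of degree ≤ 2 exists, so g is irreducible over GF(7).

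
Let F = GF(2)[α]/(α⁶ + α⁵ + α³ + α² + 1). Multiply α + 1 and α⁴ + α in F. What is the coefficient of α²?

Multiply in GF(2)[α]: (α + 1)·(α⁴ + α) = α⁵ + α⁴ + α² + α.
Reduced: α⁵ + α⁴ + α² + α.

1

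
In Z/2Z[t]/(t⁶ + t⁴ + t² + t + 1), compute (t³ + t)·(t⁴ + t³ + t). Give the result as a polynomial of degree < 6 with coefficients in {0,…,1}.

t^4 + t^3 + t^2 + 1

Multiply in Z/2Z[t]: (t³ + t)·(t⁴ + t³ + t) = t⁷ + t⁶ + t⁵ + t².
Reduce using t⁶ ≡ t⁴ + t² + t + 1 (mod t⁶ + t⁴ + t² + t + 1).
Reduced: t⁴ + t³ + t² + 1.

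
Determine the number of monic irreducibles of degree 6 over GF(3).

x^(3^6) − x is the product of all monic irreducibles of degree dividing 6; Möbius inversion gives N = (1/6) Σ μ(6/d)·3^d.
Divisors of 6: 1, 2, 3, 6; μ(6/d) for each: 1, -1, -1, 1.
Σ = 3^1 − 3^2 − 3^3 + 3^6 = 696.
N = 696/6 = 116.

116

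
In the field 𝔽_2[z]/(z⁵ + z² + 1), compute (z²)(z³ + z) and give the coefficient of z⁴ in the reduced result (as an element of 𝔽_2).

Multiply in 𝔽_2[z]: (z²)·(z³ + z) = z⁵ + z³.
Reduce using z⁵ ≡ z² + 1 (mod z⁵ + z² + 1).
Reduced: z³ + z² + 1.

0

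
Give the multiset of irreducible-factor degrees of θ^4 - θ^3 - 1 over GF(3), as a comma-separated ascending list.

4

Write g(θ) = θ^4 - θ^3 - 1.
Roots in GF(3): g(0) = 2; g(1) = 2; g(2) = 1.
Complete factorization: g(θ) = (θ^4 - θ^3 - 1).
Factor degrees with multiplicity: 4 = 4.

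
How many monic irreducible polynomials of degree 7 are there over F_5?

11160

By the necklace-counting formula, N_5(7) = (1/7) Σ_{d|7} μ(7/d)·5^d.
Divisors of 7: 1, 7; μ(7/d) for each: -1, 1.
Σ = − 5^1 + 5^7 = 78120.
N = 78120/7 = 11160.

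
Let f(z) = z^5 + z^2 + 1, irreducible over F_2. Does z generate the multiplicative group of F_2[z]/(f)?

Yes

|GF(2^5)^×| = 2^5 − 1 = 31. Prime factorization: 31 = 31.
f is primitive ⇔ z has order 31 in GF(2)[z]/(f), i.e. z^(31/q) ≠ 1 for each prime q | 31.
z^(1) mod f = z.
None equal 1, so z has full order 31; f is primitive.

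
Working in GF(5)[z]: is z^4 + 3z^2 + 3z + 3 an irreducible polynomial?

No

Write m(z) = z^4 + 3z^2 + 3z + 3.
Check for roots in GF(5): m(0) = 3; m(1) = 0 → root; m(2) = 2; m(3) = 0 → root; m(4) = 4.
m(1) = 0, so (z − 1) divides m(z); m is reducible.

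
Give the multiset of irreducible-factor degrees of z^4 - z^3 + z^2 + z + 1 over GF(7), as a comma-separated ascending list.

4

Write g(z) = z^4 - z^3 + z^2 + z + 1.
Complete factorization: g(z) = (z^4 - z^3 + z^2 + z + 1).
Factor degrees with multiplicity: 4 = 4.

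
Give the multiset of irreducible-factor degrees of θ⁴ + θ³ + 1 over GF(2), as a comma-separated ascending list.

Write h(θ) = θ⁴ + θ³ + 1.
Roots in GF(2): h(0) = 1; h(1) = 1.
Complete factorization: h(θ) = (θ⁴ + θ³ + 1).
Factor degrees with multiplicity: 4 = 4.

4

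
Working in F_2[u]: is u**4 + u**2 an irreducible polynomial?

No

Write m(u) = u**4 + u**2.
Check for roots in F_2: m(0) = 0 → root; m(1) = 0 → root.
m(0) = 0, so (u) divides m(u); m is reducible.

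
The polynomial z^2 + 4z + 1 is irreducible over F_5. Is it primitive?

No

Write f(z) = z^2 + 4z + 1.
|GF(5^2)^×| = 5^2 − 1 = 24. Prime factorization: 24 = 2^3·3.
f is primitive ⇔ z has order 24 in GF(5)[z]/(f), i.e. z^(24/q) ≠ 1 for each prime q | 24.
z^(12) mod f = 1
z^(8) mod f = z + 4.
Since z^(12) = 1, the order of z divides 12 < 24; not primitive.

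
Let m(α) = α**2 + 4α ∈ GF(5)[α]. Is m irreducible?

Check for roots in GF(5): m(0) = 0 → root; m(1) = 0 → root; m(2) = 2; m(3) = 1; m(4) = 2.
m(0) = 0, so (α) divides m(α); m is reducible.

No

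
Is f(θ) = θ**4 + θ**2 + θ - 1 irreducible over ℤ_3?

Check for roots in ℤ_3: f(0) = 2; f(1) = 2; f(2) = 0 → root.
f(2) = 0, so (θ − 2) divides f(θ); f is reducible.

No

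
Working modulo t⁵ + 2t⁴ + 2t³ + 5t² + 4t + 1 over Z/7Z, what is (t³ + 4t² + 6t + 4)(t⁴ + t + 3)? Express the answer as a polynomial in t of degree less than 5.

3t^4 + 2t^2 + 6t + 5

Multiply in Z/7Z[t]: (t³ + 4t² + 6t + 4)·(t⁴ + t + 3) = t⁷ + 4t⁶ + 6t⁵ + 5t⁴ + 4t² + t + 5.
Reduce using t⁵ ≡ 5t⁴ + 5t³ + 2t² + 3t + 6 (mod t⁵ + 2t⁴ + 2t³ + 5t² + 4t + 1).
Reduced: 3t⁴ + 2t² + 6t + 5.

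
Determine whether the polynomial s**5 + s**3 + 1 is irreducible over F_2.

Yes

Write h(s) = s**5 + s**3 + 1.
Check for roots in F_2: h(0) = 1; h(1) = 1.
No roots, so no linear factors.
Monic irreducibles of degree 2 over GF(2): s**2 + s + 1.
None of them divide h (all give nonzero remainder).
No irreducible factor of degree ≤ 2 exists, so h is irreducible over GF(2).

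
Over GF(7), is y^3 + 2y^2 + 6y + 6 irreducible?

No

Write m(y) = y^3 + 2y^2 + 6y + 6.
Check for roots in GF(7): m(0) = 6; m(1) = 1; m(2) = 6; m(3) = 6; m(4) = 0 → root; m(5) = 1; m(6) = 1.
m(4) = 0, so (y − 4) divides m(y); m is reducible.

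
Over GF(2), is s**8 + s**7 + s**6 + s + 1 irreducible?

Write f(s) = s**8 + s**7 + s**6 + s + 1.
Check for roots in GF(2): f(0) = 1; f(1) = 1.
No roots, so no linear factors.
Monic irreducibles of degree 2 over GF(2): s**2 + s + 1.
None of them divide f (all give nonzero remainder).
Monic irreducibles of degree 3 over GF(2): s**3 + s + 1, s**3 + s**2 + 1.
None of them divide f (all give nonzero remainder).
Monic irreducibles of degree 4 over GF(2): s**4 + s + 1, s**4 + s**3 + 1, s**4 + s**3 + s**2 + s + 1.
None of them divide f (all give nonzero remainder).
No irreducible factor of degree ≤ 4 exists, so f is irreducible over GF(2).

Yes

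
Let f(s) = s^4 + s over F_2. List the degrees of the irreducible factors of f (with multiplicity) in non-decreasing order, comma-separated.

1, 1, 2

Roots in F_2: f(0) = 0 → root; f(1) = 0 → root.
Linear factors from roots: (s), (s + 1).
Complete factorization: f(s) = (s)·(s + 1)·(s^2 + s + 1).
Factor degrees with multiplicity: 1 + 1 + 2 = 4.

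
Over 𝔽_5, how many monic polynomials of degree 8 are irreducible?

The number of monic irreducibles of degree 8 over GF(5) is (1/8)·Σ_{d∣8} μ(8/d) 5^d.
Divisors of 8: 1, 2, 4, 8; μ(8/d) for each: 0, 0, -1, 1.
Σ = − 5^4 + 5^8 = 390000.
N = 390000/8 = 48750.

48750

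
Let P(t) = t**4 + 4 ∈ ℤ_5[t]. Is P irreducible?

No

Check for roots in ℤ_5: P(0) = 4; P(1) = 0 → root; P(2) = 0 → root; P(3) = 0 → root; P(4) = 0 → root.
P(1) = 0, so (t − 1) divides P(t); P is reducible.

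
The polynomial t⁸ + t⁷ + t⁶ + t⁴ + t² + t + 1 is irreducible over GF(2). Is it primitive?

Write f(t) = t⁸ + t⁷ + t⁶ + t⁴ + t² + t + 1.
|GF(2^8)^×| = 2^8 − 1 = 255. Prime factorization: 255 = 3·5·17.
f is primitive ⇔ t has order 255 in GF(2)[t]/(f), i.e. t^(255/q) ≠ 1 for each prime q | 255.
t^(85) mod f = 1
t^(51) mod f = 1
t^(15) mod f = t⁷ + t⁴ + t³ + t² + t.
Since t^(85) = 1, the order of t divides 85 < 255; not primitive.

No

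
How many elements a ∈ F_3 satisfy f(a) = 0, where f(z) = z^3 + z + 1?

Evaluate at each of the 3 elements of F_3:
f(0) = 1; f(1) = 0 → root; f(2) = 2.
Roots: {1}.

1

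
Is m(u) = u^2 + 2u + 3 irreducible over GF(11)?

Check each element of GF(11) for a root: m(0)=3, m(1)=6, m(2)=0, m(3)=7, m(4)=5, m(5)=5, m(6)=7, m(7)=0, m(8)=6, m(9)=3, m(10)=2.
m(2) = 0, so (u − 2) divides m(u); m is reducible.

No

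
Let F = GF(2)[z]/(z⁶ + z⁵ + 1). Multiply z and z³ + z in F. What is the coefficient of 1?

Multiply in GF(2)[z]: (z)·(z³ + z) = z⁴ + z².
Reduced: z⁴ + z².

0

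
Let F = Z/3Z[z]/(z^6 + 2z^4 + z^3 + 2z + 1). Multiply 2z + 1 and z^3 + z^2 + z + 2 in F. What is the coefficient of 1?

Multiply in Z/3Z[z]: (2z + 1)·(z^3 + z^2 + z + 2) = 2z^4 + 2z + 2.
Reduced: 2z^4 + 2z + 2.

2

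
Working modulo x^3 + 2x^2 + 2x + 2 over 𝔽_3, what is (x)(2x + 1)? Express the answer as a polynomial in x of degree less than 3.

2x^2 + x

Multiply in 𝔽_3[x]: (x)·(2x + 1) = 2x^2 + x.
Reduced: 2x^2 + x.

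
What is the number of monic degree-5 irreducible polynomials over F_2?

6

x^(2^5) − x is the product of all monic irreducibles of degree dividing 5; Möbius inversion gives N = (1/5) Σ μ(5/d)·2^d.
Divisors of 5: 1, 5; μ(5/d) for each: -1, 1.
Σ = − 2^1 + 2^5 = 30.
N = 30/5 = 6.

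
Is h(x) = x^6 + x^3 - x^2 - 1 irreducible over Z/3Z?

No

Check for roots in Z/3Z: h(0) = 2; h(1) = 0 → root; h(2) = 1.
h(1) = 0, so (x − 1) divides h(x); h is reducible.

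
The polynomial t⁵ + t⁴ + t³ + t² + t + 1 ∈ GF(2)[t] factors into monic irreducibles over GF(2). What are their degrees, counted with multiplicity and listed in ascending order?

1, 2, 2

Write f(t) = t⁵ + t⁴ + t³ + t² + t + 1.
Roots in GF(2): f(0) = 1; f(1) = 0 → root.
Linear factors from roots: (t + 1).
Complete factorization: f(t) = (t + 1)·(t² + t + 1)^2.
Factor degrees with multiplicity: 1 + 2 + 2 = 5.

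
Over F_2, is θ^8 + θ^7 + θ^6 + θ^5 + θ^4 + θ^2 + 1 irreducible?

Write f(θ) = θ^8 + θ^7 + θ^6 + θ^5 + θ^4 + θ^2 + 1.
Check for roots in F_2: f(0) = 1; f(1) = 1.
No roots, so no linear factors.
Monic irreducibles of degree 2 over GF(2): θ^2 + θ + 1.
None of them divide f (all give nonzero remainder).
Monic irreducibles of degree 3 over GF(2): θ^3 + θ + 1, θ^3 + θ^2 + 1.
None of them divide f (all give nonzero remainder).
Monic irreducibles of degree 4 over GF(2): θ^4 + θ + 1, θ^4 + θ^3 + 1, θ^4 + θ^3 + θ^2 + θ + 1.
None of them divide f (all give nonzero remainder).
No irreducible factor of degree ≤ 4 exists, so f is irreducible over GF(2).

Yes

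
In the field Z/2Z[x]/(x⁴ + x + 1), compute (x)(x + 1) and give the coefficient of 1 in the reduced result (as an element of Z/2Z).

Multiply in Z/2Z[x]: (x)·(x + 1) = x² + x.
Reduced: x² + x.

0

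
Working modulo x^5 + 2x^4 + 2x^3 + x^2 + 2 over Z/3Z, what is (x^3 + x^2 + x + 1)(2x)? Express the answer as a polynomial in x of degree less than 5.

Multiply in Z/3Z[x]: (x^3 + x^2 + x + 1)·(2x) = 2x^4 + 2x^3 + 2x^2 + 2x.
Reduced: 2x^4 + 2x^3 + 2x^2 + 2x.

2x^4 + 2x^3 + 2x^2 + 2x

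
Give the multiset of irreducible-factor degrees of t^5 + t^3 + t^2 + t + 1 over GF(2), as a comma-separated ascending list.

5

Write h(t) = t^5 + t^3 + t^2 + t + 1.
Roots in GF(2): h(0) = 1; h(1) = 1.
Complete factorization: h(t) = (t^5 + t^3 + t^2 + t + 1).
Factor degrees with multiplicity: 5 = 5.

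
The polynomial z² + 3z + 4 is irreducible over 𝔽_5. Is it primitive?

Write f(z) = z² + 3z + 4.
|GF(5^2)^×| = 5^2 − 1 = 24. Prime factorization: 24 = 2^3·3.
f is primitive ⇔ z has order 24 in GF(5)[z]/(f), i.e. z^(24/q) ≠ 1 for each prime q | 24.
z^(12) mod f = 1
z^(8) mod f = 3z + 4.
Since z^(12) = 1, the order of z divides 12 < 24; not primitive.

No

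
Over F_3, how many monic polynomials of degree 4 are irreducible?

Gauss's count: N_{3}(4) = (1/4) Σ_{d|4} μ(4/d)·3^d.
Divisors of 4: 1, 2, 4; μ(4/d) for each: 0, -1, 1.
Σ = − 3^2 + 3^4 = 72.
N = 72/4 = 18.

18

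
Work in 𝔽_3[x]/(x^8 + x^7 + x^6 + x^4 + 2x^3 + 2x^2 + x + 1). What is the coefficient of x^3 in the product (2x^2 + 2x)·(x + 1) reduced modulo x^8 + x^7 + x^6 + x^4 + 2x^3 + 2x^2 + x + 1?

2

Multiply in 𝔽_3[x]: (2x^2 + 2x)·(x + 1) = 2x^3 + x^2 + 2x.
Reduced: 2x^3 + x^2 + 2x.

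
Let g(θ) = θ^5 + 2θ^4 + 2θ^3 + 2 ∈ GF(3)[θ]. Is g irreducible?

Yes

Check for roots in GF(3): g(0) = 2; g(1) = 1; g(2) = 1.
No roots, so no linear factors.
Monic irreducibles of degree 2 over GF(3): θ^2 + 1, θ^2 + θ + 2, θ^2 + 2θ + 2.
None of them divide g (all give nonzero remainder).
No irreducible factor of degree ≤ 2 exists, so g is irreducible over GF(3).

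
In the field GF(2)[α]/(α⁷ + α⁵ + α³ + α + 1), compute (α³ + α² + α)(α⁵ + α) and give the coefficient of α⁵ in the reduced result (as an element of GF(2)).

1

Multiply in GF(2)[α]: (α³ + α² + α)·(α⁵ + α) = α⁸ + α⁷ + α⁶ + α⁴ + α³ + α².
Reduce using α⁷ ≡ α⁵ + α³ + α + 1 (mod α⁷ + α⁵ + α³ + α + 1).
Reduced: α⁵ + 1.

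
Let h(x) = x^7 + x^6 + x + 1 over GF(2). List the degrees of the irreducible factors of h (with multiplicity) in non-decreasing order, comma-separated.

Roots in GF(2): h(0) = 1; h(1) = 0 → root.
Linear factors from roots: (x + 1).
Complete factorization: h(x) = (x + 1)^3·(x^2 + x + 1)^2.
Factor degrees with multiplicity: 1 + 1 + 1 + 2 + 2 = 7.

1, 1, 1, 2, 2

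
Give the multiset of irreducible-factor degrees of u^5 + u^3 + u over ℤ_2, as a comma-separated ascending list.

1, 2, 2

Write g(u) = u^5 + u^3 + u.
Roots in ℤ_2: g(0) = 0 → root; g(1) = 1.
Linear factors from roots: (u).
Complete factorization: g(u) = (u)·(u^2 + u + 1)^2.
Factor degrees with multiplicity: 1 + 2 + 2 = 5.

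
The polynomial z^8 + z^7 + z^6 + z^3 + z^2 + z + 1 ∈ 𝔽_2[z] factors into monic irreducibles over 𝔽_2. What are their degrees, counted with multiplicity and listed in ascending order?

Write h(z) = z^8 + z^7 + z^6 + z^3 + z^2 + z + 1.
Roots in 𝔽_2: h(0) = 1; h(1) = 1.
Complete factorization: h(z) = (z^8 + z^7 + z^6 + z^3 + z^2 + z + 1).
Factor degrees with multiplicity: 8 = 8.

8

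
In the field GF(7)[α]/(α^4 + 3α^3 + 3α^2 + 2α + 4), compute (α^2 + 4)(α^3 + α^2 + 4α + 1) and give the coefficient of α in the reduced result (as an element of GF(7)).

2

Multiply in GF(7)[α]: (α^2 + 4)·(α^3 + α^2 + 4α + 1) = α^5 + α^4 + α^3 + 5α^2 + 2α + 4.
Reduce using α^4 ≡ 4α^3 + 4α^2 + 5α + 3 (mod α^4 + 3α^3 + 3α^2 + 2α + 4).
Reduced: 4α^3 + 2α^2 + 2α + 5.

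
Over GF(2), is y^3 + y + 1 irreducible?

Yes

Write h(y) = y^3 + y + 1.
Check for roots in GF(2): h(0) = 1; h(1) = 1.
No roots. A degree-3 polynomial over a field with no linear factor is irreducible.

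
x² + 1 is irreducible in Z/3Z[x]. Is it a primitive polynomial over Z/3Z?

No

Write f(x) = x² + 1.
|GF(3^2)^×| = 3^2 − 1 = 8. Prime factorization: 8 = 2^3.
f is primitive ⇔ x has order 8 in GF(3)[x]/(f), i.e. x^(8/q) ≠ 1 for each prime q | 8.
x^(4) mod f = 1
Since x^(4) = 1, the order of x divides 4 < 8; not primitive.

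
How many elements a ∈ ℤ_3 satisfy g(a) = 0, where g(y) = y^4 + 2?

2

Evaluate at each of the 3 elements of ℤ_3:
g(0) = 2; g(1) = 0 → root; g(2) = 0 → root.
Roots: {1, 2}.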